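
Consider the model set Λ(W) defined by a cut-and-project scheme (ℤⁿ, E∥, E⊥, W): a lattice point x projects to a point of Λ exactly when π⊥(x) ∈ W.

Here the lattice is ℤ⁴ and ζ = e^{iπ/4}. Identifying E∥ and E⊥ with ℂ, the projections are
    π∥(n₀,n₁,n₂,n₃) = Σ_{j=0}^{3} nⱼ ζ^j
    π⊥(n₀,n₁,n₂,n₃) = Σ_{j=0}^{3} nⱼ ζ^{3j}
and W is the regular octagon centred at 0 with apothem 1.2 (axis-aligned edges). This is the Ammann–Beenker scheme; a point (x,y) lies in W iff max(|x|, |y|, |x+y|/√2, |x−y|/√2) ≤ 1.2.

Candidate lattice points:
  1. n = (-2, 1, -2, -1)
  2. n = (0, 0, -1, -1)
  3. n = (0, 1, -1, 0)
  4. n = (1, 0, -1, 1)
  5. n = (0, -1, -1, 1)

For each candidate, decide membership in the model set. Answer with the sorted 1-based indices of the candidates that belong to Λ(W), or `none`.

Internal map: ζ^{3j} for j=0..3 gives (1,0), (−√2/2,√2/2), (0,−1), (√2/2,√2/2).
#1 (-2, 1, -2, -1): internal (-3.4142, 2.0000); octagon support 3.8284 vs apothem 1.2 → ∉ W
#2 (0, 0, -1, -1): internal (-0.7071, 0.2929); octagon support 0.7071 vs apothem 1.2 → ∈ W
#3 (0, 1, -1, 0): internal (-0.7071, 1.7071); octagon support 1.7071 vs apothem 1.2 → ∉ W
#4 (1, 0, -1, 1): internal (1.7071, 1.7071); octagon support 2.4142 vs apothem 1.2 → ∉ W
#5 (0, -1, -1, 1): internal (1.4142, 1.0000); octagon support 1.7071 vs apothem 1.2 → ∉ W

2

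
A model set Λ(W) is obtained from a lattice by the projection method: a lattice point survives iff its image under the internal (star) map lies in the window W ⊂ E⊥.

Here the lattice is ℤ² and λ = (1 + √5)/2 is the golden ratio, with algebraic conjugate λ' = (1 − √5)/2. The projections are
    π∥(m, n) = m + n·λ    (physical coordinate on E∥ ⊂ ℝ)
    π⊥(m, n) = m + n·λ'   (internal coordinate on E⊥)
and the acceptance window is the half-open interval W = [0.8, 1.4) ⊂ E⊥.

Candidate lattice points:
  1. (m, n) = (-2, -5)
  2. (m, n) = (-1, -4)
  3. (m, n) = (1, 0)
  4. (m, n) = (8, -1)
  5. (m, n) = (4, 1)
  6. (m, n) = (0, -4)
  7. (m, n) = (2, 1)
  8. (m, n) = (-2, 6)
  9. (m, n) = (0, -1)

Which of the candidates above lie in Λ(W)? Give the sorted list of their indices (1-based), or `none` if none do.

1, 3, 7

Compute λ' = (1−√5)/2 = -0.618034, so π⊥(m,n) = m -0.618034·n.
#1 (-2,-5): internal coord -2 + (-5)·λ' = +1.090170; +1.090170 ∈ [0.8, 1.4) → IN Λ
#2 (-1,-4): internal coord -1 + (-4)·λ' = +1.472136; +1.472136 ∉ [0.8, 1.4) → out
#3 (1,0): internal coord 1 + (0)·λ' = +1.000000; +1.000000 ∈ [0.8, 1.4) → IN Λ
#4 (8,-1): internal coord 8 + (-1)·λ' = +8.618034; +8.618034 ∉ [0.8, 1.4) → out
#5 (4,1): internal coord 4 + (1)·λ' = +3.381966; +3.381966 ∉ [0.8, 1.4) → out
#6 (0,-4): internal coord 0 + (-4)·λ' = +2.472136; +2.472136 ∉ [0.8, 1.4) → out
#7 (2,1): internal coord 2 + (1)·λ' = +1.381966; +1.381966 ∈ [0.8, 1.4) → IN Λ
#8 (-2,6): internal coord -2 + (6)·λ' = -5.708204; -5.708204 ∉ [0.8, 1.4) → out
#9 (0,-1): internal coord 0 + (-1)·λ' = +0.618034; +0.618034 ∉ [0.8, 1.4) → out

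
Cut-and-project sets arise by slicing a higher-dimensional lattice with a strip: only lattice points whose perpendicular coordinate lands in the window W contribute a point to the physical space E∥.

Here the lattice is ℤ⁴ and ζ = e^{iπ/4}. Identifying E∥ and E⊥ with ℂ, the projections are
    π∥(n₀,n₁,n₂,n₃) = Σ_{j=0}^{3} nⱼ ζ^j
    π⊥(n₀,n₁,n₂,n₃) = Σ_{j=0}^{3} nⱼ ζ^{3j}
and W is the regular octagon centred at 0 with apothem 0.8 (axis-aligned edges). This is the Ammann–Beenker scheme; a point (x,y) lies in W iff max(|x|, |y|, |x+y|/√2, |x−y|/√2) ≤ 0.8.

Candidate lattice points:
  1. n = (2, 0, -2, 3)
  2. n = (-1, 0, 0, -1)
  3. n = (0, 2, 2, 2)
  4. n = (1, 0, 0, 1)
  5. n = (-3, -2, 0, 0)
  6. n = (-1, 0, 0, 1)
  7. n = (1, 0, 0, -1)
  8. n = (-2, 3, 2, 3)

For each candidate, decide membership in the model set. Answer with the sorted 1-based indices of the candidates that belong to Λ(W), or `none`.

6, 7

With ζ = e^{iπ/4} the internal vectors are ζ^0,ζ^3,ζ^6,ζ^9.
#1 (2, 0, -2, 3): internal (4.12132, 4.12132); octagon support 5.82843 vs apothem 0.8 → ∉ W
#2 (-1, 0, 0, -1): internal (-1.70711, -0.70711); octagon support 1.70711 vs apothem 0.8 → ∉ W
#3 (0, 2, 2, 2): internal (0.00000, 0.82843); octagon support 0.82843 vs apothem 0.8 → ∉ W
#4 (1, 0, 0, 1): internal (1.70711, 0.70711); octagon support 1.70711 vs apothem 0.8 → ∉ W
#5 (-3, -2, 0, 0): internal (-1.58579, -1.41421); octagon support 2.12132 vs apothem 0.8 → ∉ W
#6 (-1, 0, 0, 1): internal (-0.29289, 0.70711); octagon support 0.70711 vs apothem 0.8 → ∈ W
#7 (1, 0, 0, -1): internal (0.29289, -0.70711); octagon support 0.70711 vs apothem 0.8 → ∈ W
#8 (-2, 3, 2, 3): internal (-2.00000, 2.24264); octagon support 3.00000 vs apothem 0.8 → ∉ W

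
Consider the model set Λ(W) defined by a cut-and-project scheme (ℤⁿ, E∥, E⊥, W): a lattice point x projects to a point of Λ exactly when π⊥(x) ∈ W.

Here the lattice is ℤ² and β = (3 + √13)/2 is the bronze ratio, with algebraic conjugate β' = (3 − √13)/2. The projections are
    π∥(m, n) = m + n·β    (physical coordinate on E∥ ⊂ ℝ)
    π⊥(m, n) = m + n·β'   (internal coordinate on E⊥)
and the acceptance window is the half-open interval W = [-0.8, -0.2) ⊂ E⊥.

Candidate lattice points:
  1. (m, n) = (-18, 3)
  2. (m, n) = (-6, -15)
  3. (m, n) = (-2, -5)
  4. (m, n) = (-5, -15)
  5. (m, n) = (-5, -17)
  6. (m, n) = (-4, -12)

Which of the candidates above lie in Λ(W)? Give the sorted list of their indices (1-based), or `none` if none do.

3, 4, 6

Numerically β ≈ 3.30278 and β' = −1/β ≈ -0.30278.
candidate 1: (m,n)=(-18,3) → π∥ = -18+3·β ≈ -8.09167, π⊥ = -18+3·β' ≈ -18.90833 ∉ [-0.8, -0.2) ⇒ out
candidate 2: (m,n)=(-6,-15) → π∥ = -6-15·β ≈ -55.54163, π⊥ = -6-15·β' ≈ -1.45837 ∉ [-0.8, -0.2) ⇒ out
candidate 3: (m,n)=(-2,-5) → π∥ = -2-5·β ≈ -18.51388, π⊥ = -2-5·β' ≈ -0.48612 ∈ [-0.8, -0.2) ⇒ IN Λ
candidate 4: (m,n)=(-5,-15) → π∥ = -5-15·β ≈ -54.54163, π⊥ = -5-15·β' ≈ -0.45837 ∈ [-0.8, -0.2) ⇒ IN Λ
candidate 5: (m,n)=(-5,-17) → π∥ = -5-17·β ≈ -61.14719, π⊥ = -5-17·β' ≈ 0.14719 ∉ [-0.8, -0.2) ⇒ out
candidate 6: (m,n)=(-4,-12) → π∥ = -4-12·β ≈ -43.63331, π⊥ = -4-12·β' ≈ -0.36669 ∈ [-0.8, -0.2) ⇒ IN Λ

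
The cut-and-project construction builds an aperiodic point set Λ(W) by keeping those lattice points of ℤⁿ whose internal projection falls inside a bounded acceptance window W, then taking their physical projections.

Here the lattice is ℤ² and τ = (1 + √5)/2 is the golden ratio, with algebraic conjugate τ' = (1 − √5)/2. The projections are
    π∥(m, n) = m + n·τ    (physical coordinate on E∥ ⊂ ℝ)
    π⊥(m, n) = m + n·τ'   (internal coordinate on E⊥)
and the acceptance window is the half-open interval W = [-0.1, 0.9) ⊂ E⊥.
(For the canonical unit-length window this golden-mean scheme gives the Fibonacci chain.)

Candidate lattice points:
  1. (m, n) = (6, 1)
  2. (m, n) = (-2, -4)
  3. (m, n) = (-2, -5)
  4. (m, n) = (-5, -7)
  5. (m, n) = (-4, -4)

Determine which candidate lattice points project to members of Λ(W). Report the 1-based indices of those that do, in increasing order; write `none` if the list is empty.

τ' = (1−√5)/2 ≈ -0.61803.
candidate 1: (m,n)=(6,1) → π∥ = 6+1·τ ≈ 7.61803, π⊥ = 6+1·τ' ≈ 5.38197 ∉ [-0.1, 0.9) ⇒ out
candidate 2: (m,n)=(-2,-4) → π∥ = -2-4·τ ≈ -8.47214, π⊥ = -2-4·τ' ≈ 0.47214 ∈ [-0.1, 0.9) ⇒ IN Λ
candidate 3: (m,n)=(-2,-5) → π∥ = -2-5·τ ≈ -10.09017, π⊥ = -2-5·τ' ≈ 1.09017 ∉ [-0.1, 0.9) ⇒ out
candidate 4: (m,n)=(-5,-7) → π∥ = -5-7·τ ≈ -16.32624, π⊥ = -5-7·τ' ≈ -0.67376 ∉ [-0.1, 0.9) ⇒ out
candidate 5: (m,n)=(-4,-4) → π∥ = -4-4·τ ≈ -10.47214, π⊥ = -4-4·τ' ≈ -1.52786 ∉ [-0.1, 0.9) ⇒ out

2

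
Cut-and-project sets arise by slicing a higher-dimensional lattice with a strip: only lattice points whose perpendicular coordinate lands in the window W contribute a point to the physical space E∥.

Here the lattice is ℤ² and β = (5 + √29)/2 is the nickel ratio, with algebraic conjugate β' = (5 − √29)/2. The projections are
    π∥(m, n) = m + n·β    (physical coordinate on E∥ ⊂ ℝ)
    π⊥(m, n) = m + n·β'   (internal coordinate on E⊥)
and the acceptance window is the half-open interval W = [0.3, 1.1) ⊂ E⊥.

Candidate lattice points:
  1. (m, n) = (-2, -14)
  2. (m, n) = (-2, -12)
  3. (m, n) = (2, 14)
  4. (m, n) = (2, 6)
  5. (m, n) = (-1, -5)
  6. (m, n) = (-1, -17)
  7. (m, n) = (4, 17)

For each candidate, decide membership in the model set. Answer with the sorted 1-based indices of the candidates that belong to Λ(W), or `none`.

β' = (5−√29)/2 ≈ -0.1926.
[1] lift (-2,-14): star map gives 0.6962; window check 0.3 ≤ 0.6962 < 1.1 is true → IN Λ
[2] lift (-2,-12): star map gives 0.3110; window check 0.3 ≤ 0.3110 < 1.1 is true → IN Λ
[3] lift (2,14): star map gives -0.6962; window check 0.3 ≤ -0.6962 < 1.1 is false → out
[4] lift (2,6): star map gives 0.8445; window check 0.3 ≤ 0.8445 < 1.1 is true → IN Λ
[5] lift (-1,-5): star map gives -0.0371; window check 0.3 ≤ -0.0371 < 1.1 is false → out
[6] lift (-1,-17): star map gives 2.2739; window check 0.3 ≤ 2.2739 < 1.1 is false → out
[7] lift (4,17): star map gives 0.7261; window check 0.3 ≤ 0.7261 < 1.1 is true → IN Λ

1, 2, 4, 7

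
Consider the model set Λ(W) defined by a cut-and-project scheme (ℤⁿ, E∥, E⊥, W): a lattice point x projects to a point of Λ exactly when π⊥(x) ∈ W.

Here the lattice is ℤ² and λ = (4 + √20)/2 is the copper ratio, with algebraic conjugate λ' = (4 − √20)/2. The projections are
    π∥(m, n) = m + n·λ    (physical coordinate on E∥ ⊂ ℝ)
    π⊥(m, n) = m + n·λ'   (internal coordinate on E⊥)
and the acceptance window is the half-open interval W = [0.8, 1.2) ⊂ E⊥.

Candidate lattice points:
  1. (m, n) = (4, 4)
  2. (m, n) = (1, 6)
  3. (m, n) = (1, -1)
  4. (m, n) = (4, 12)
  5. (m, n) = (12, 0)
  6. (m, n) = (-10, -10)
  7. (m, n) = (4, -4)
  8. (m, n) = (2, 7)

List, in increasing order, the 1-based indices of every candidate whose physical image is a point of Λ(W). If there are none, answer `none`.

λ' = (4−√20)/2 ≈ -0.23607.
candidate 1: (m,n)=(4,4) → π∥ = 4+4·λ ≈ 20.94427, π⊥ = 4+4·λ' ≈ 3.05573 ∉ [0.8, 1.2) ⇒ out
candidate 2: (m,n)=(1,6) → π∥ = 1+6·λ ≈ 26.41641, π⊥ = 1+6·λ' ≈ -0.41641 ∉ [0.8, 1.2) ⇒ out
candidate 3: (m,n)=(1,-1) → π∥ = 1-1·λ ≈ -3.23607, π⊥ = 1-1·λ' ≈ 1.23607 ∉ [0.8, 1.2) ⇒ out
candidate 4: (m,n)=(4,12) → π∥ = 4+12·λ ≈ 54.83282, π⊥ = 4+12·λ' ≈ 1.16718 ∈ [0.8, 1.2) ⇒ IN Λ
candidate 5: (m,n)=(12,0) → π∥ = 12+0·λ ≈ 12.00000, π⊥ = 12+0·λ' ≈ 12.00000 ∉ [0.8, 1.2) ⇒ out
candidate 6: (m,n)=(-10,-10) → π∥ = -10-10·λ ≈ -52.36068, π⊥ = -10-10·λ' ≈ -7.63932 ∉ [0.8, 1.2) ⇒ out
candidate 7: (m,n)=(4,-4) → π∥ = 4-4·λ ≈ -12.94427, π⊥ = 4-4·λ' ≈ 4.94427 ∉ [0.8, 1.2) ⇒ out
candidate 8: (m,n)=(2,7) → π∥ = 2+7·λ ≈ 31.65248, π⊥ = 2+7·λ' ≈ 0.34752 ∉ [0.8, 1.2) ⇒ out

4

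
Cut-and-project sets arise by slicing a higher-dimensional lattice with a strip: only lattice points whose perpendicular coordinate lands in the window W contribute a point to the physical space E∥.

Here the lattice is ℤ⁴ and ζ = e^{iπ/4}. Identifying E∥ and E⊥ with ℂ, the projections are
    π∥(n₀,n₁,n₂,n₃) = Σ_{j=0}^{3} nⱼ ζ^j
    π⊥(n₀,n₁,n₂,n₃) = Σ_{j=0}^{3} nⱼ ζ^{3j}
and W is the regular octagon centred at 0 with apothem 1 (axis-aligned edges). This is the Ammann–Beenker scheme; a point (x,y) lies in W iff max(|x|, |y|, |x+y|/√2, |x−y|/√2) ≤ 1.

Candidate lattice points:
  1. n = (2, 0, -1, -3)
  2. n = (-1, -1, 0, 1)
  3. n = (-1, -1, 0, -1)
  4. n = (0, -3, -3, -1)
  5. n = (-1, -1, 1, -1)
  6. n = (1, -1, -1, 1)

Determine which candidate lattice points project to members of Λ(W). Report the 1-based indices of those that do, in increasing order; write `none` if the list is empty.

2

Internal map: ζ^{3j} for j=0..3 gives (1,0), (−√2/2,√2/2), (0,−1), (√2/2,√2/2).
#1 (2, 0, -1, -3): internal (-0.121320, -1.121320); octagon support 1.121320 vs apothem 1 → ∉ W
#2 (-1, -1, 0, 1): internal (0.414214, 0.000000); octagon support 0.414214 vs apothem 1 → ∈ W
#3 (-1, -1, 0, -1): internal (-1.000000, -1.414214); octagon support 1.707107 vs apothem 1 → ∉ W
#4 (0, -3, -3, -1): internal (1.414214, 0.171573); octagon support 1.414214 vs apothem 1 → ∉ W
#5 (-1, -1, 1, -1): internal (-1.000000, -2.414214); octagon support 2.414214 vs apothem 1 → ∉ W
#6 (1, -1, -1, 1): internal (2.414214, 1.000000); octagon support 2.414214 vs apothem 1 → ∉ W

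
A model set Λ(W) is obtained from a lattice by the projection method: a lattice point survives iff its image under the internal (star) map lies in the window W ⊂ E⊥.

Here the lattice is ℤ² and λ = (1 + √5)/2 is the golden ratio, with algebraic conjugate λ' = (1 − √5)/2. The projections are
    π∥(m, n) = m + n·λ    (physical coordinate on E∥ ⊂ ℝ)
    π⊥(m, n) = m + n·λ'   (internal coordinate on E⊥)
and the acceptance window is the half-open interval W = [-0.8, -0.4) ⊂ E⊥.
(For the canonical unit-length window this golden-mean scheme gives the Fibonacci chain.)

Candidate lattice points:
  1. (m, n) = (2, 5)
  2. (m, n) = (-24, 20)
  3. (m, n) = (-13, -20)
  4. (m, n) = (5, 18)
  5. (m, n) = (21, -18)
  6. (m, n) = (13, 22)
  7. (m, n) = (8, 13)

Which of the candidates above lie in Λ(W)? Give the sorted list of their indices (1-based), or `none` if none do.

3, 6

λ' = (1−√5)/2 ≈ -0.61803.
candidate 1: (m,n)=(2,5) → π∥ = 2+5·λ ≈ 10.09017, π⊥ = 2+5·λ' ≈ -1.09017 ∉ [-0.8, -0.4) ⇒ out
candidate 2: (m,n)=(-24,20) → π∥ = -24+20·λ ≈ 8.36068, π⊥ = -24+20·λ' ≈ -36.36068 ∉ [-0.8, -0.4) ⇒ out
candidate 3: (m,n)=(-13,-20) → π∥ = -13-20·λ ≈ -45.36068, π⊥ = -13-20·λ' ≈ -0.63932 ∈ [-0.8, -0.4) ⇒ IN Λ
candidate 4: (m,n)=(5,18) → π∥ = 5+18·λ ≈ 34.12461, π⊥ = 5+18·λ' ≈ -6.12461 ∉ [-0.8, -0.4) ⇒ out
candidate 5: (m,n)=(21,-18) → π∥ = 21-18·λ ≈ -8.12461, π⊥ = 21-18·λ' ≈ 32.12461 ∉ [-0.8, -0.4) ⇒ out
candidate 6: (m,n)=(13,22) → π∥ = 13+22·λ ≈ 48.59675, π⊥ = 13+22·λ' ≈ -0.59675 ∈ [-0.8, -0.4) ⇒ IN Λ
candidate 7: (m,n)=(8,13) → π∥ = 8+13·λ ≈ 29.03444, π⊥ = 8+13·λ' ≈ -0.03444 ∉ [-0.8, -0.4) ⇒ out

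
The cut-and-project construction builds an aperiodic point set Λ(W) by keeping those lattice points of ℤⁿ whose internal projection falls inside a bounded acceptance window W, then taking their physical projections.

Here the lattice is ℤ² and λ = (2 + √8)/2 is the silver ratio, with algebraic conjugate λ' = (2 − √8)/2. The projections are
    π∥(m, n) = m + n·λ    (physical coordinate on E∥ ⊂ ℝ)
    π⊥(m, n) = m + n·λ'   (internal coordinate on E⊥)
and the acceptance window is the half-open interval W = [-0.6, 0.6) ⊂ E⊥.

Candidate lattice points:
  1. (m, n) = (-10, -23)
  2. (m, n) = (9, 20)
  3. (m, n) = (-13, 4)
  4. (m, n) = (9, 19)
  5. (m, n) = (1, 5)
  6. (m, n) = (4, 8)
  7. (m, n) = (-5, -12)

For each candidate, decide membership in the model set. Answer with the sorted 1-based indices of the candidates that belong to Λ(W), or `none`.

Compute λ' = (2−√8)/2 = -0.41421, so π⊥(m,n) = m -0.41421·n.
#1 (-10,-23): internal coord -10 + (-23)·λ' = -0.47309; -0.47309 ∈ [-0.6, 0.6) → IN Λ
#2 (9,20): internal coord 9 + (20)·λ' = +0.71573; +0.71573 ∉ [-0.6, 0.6) → out
#3 (-13,4): internal coord -13 + (4)·λ' = -14.65685; -14.65685 ∉ [-0.6, 0.6) → out
#4 (9,19): internal coord 9 + (19)·λ' = +1.12994; +1.12994 ∉ [-0.6, 0.6) → out
#5 (1,5): internal coord 1 + (5)·λ' = -1.07107; -1.07107 ∉ [-0.6, 0.6) → out
#6 (4,8): internal coord 4 + (8)·λ' = +0.68629; +0.68629 ∉ [-0.6, 0.6) → out
#7 (-5,-12): internal coord -5 + (-12)·λ' = -0.02944; -0.02944 ∈ [-0.6, 0.6) → IN Λ

1, 7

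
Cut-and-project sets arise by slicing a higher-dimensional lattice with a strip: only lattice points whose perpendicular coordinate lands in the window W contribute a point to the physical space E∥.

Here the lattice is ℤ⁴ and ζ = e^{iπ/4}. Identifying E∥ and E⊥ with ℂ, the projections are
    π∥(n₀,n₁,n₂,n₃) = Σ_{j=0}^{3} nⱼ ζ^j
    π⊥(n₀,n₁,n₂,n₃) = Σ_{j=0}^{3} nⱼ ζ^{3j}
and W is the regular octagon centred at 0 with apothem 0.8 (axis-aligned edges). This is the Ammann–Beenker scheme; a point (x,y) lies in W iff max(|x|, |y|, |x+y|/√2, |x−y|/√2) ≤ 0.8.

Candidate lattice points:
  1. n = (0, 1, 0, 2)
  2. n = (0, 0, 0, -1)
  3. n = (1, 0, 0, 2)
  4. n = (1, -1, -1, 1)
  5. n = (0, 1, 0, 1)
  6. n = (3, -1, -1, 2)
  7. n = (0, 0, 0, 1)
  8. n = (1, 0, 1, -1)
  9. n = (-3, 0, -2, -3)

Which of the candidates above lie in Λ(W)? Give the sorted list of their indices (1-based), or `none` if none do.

none

With ζ = e^{iπ/4} the internal vectors are ζ^0,ζ^3,ζ^6,ζ^9.
#1 (0, 1, 0, 2): internal (0.70711, 2.12132); octagon support 2.12132 vs apothem 0.8 → ∉ W
#2 (0, 0, 0, -1): internal (-0.70711, -0.70711); octagon support 1.00000 vs apothem 0.8 → ∉ W
#3 (1, 0, 0, 2): internal (2.41421, 1.41421); octagon support 2.70711 vs apothem 0.8 → ∉ W
#4 (1, -1, -1, 1): internal (2.41421, 1.00000); octagon support 2.41421 vs apothem 0.8 → ∉ W
#5 (0, 1, 0, 1): internal (0.00000, 1.41421); octagon support 1.41421 vs apothem 0.8 → ∉ W
#6 (3, -1, -1, 2): internal (5.12132, 1.70711); octagon support 5.12132 vs apothem 0.8 → ∉ W
#7 (0, 0, 0, 1): internal (0.70711, 0.70711); octagon support 1.00000 vs apothem 0.8 → ∉ W
#8 (1, 0, 1, -1): internal (0.29289, -1.70711); octagon support 1.70711 vs apothem 0.8 → ∉ W
#9 (-3, 0, -2, -3): internal (-5.12132, -0.12132); octagon support 5.12132 vs apothem 0.8 → ∉ W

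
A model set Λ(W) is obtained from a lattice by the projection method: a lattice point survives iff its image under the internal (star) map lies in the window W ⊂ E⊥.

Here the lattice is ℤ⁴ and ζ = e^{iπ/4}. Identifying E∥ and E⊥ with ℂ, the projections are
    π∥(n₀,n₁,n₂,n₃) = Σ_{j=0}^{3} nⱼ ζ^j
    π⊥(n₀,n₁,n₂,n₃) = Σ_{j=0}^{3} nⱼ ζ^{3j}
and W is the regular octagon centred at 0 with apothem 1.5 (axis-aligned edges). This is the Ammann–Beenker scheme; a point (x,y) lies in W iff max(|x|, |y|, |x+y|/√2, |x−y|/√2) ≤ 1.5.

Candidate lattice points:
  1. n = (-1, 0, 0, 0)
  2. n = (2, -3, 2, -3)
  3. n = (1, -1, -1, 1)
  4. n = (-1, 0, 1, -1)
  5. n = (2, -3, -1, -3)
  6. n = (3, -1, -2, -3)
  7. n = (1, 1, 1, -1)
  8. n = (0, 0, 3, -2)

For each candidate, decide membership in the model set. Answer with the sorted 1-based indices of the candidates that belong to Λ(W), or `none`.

1, 7

Internal map: ζ^{3j} for j=0..3 gives (1,0), (−√2/2,√2/2), (0,−1), (√2/2,√2/2).
#1 (-1, 0, 0, 0): internal (-1.0000, 0.0000); octagon support 1.0000 vs apothem 1.5 → ∈ W
#2 (2, -3, 2, -3): internal (2.0000, -6.2426); octagon support 6.2426 vs apothem 1.5 → ∉ W
#3 (1, -1, -1, 1): internal (2.4142, 1.0000); octagon support 2.4142 vs apothem 1.5 → ∉ W
#4 (-1, 0, 1, -1): internal (-1.7071, -1.7071); octagon support 2.4142 vs apothem 1.5 → ∉ W
#5 (2, -3, -1, -3): internal (2.0000, -3.2426); octagon support 3.7071 vs apothem 1.5 → ∉ W
#6 (3, -1, -2, -3): internal (1.5858, -0.8284); octagon support 1.7071 vs apothem 1.5 → ∉ W
#7 (1, 1, 1, -1): internal (-0.4142, -1.0000); octagon support 1.0000 vs apothem 1.5 → ∈ W
#8 (0, 0, 3, -2): internal (-1.4142, -4.4142); octagon support 4.4142 vs apothem 1.5 → ∉ W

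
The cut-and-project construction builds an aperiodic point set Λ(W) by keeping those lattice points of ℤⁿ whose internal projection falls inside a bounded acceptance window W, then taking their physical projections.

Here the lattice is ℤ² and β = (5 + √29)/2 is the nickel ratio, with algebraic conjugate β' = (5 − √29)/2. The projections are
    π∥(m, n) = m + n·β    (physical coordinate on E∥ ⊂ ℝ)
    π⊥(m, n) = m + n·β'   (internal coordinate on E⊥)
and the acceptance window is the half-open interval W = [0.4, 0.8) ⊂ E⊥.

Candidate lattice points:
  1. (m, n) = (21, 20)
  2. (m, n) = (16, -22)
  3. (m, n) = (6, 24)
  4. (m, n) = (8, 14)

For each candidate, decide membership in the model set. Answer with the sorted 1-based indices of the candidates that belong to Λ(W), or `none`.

none

β' = (5−√29)/2 ≈ -0.1926.
[1] lift (21,20): star map gives 17.1484; window check 0.4 ≤ 17.1484 < 0.8 is false → out
[2] lift (16,-22): star map gives 20.2368; window check 0.4 ≤ 20.2368 < 0.8 is false → out
[3] lift (6,24): star map gives 1.3780; window check 0.4 ≤ 1.3780 < 0.8 is false → out
[4] lift (8,14): star map gives 5.3038; window check 0.4 ≤ 5.3038 < 0.8 is false → out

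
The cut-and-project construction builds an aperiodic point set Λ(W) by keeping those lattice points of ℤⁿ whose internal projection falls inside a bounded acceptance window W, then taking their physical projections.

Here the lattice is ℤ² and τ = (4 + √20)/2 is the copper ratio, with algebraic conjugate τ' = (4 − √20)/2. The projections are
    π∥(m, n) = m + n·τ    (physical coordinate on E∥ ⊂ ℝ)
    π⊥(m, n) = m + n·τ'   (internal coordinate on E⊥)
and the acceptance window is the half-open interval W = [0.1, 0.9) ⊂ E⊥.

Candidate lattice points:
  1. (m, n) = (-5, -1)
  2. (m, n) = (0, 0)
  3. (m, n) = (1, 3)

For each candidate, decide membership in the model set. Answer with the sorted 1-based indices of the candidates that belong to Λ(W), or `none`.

3

Numerically τ ≈ 4.236068 and τ' = −1/τ ≈ -0.236068.
#1 (-5,-1): internal coord -5 + (-1)·τ' = -4.763932; -4.763932 ∉ [0.1, 0.9) → out
#2 (0,0): internal coord 0 + (0)·τ' = +0.000000; +0.000000 ∉ [0.1, 0.9) → out
#3 (1,3): internal coord 1 + (3)·τ' = +0.291796; +0.291796 ∈ [0.1, 0.9) → IN Λ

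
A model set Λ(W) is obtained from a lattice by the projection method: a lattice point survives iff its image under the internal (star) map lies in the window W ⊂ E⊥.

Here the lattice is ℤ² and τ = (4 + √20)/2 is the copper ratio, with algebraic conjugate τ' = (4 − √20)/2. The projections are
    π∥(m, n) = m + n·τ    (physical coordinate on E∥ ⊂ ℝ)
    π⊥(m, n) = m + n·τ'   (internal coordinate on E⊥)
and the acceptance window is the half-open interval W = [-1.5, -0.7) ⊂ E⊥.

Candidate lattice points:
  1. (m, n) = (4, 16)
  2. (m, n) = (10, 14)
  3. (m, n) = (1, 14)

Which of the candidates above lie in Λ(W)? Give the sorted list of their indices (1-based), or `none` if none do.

none

Numerically τ ≈ 4.2361 and τ' = −1/τ ≈ -0.2361.
candidate 1: (m,n)=(4,16) → π∥ = 4+16·τ ≈ 71.7771, π⊥ = 4+16·τ' ≈ 0.2229 ∉ [-1.5, -0.7) ⇒ out
candidate 2: (m,n)=(10,14) → π∥ = 10+14·τ ≈ 69.3050, π⊥ = 10+14·τ' ≈ 6.6950 ∉ [-1.5, -0.7) ⇒ out
candidate 3: (m,n)=(1,14) → π∥ = 1+14·τ ≈ 60.3050, π⊥ = 1+14·τ' ≈ -2.3050 ∉ [-1.5, -0.7) ⇒ out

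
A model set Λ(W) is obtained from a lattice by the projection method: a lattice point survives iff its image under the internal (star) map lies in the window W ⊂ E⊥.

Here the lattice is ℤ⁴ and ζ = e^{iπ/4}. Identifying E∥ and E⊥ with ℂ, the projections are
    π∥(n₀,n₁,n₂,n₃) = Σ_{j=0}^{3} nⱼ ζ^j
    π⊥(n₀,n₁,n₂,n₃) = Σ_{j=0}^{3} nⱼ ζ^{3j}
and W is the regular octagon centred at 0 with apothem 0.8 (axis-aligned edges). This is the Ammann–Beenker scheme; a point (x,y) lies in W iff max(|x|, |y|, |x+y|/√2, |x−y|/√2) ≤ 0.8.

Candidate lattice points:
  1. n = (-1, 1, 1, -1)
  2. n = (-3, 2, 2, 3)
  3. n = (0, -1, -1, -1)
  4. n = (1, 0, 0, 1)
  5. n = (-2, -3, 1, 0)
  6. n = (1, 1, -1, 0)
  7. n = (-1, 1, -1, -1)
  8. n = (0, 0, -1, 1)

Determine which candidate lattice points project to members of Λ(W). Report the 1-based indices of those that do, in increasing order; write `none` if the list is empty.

3

With ζ = e^{iπ/4} the internal vectors are ζ^0,ζ^3,ζ^6,ζ^9.
#1 (-1, 1, 1, -1): internal (-2.41421, -1.00000); octagon support 2.41421 vs apothem 0.8 → ∉ W
#2 (-3, 2, 2, 3): internal (-2.29289, 1.53553); octagon support 2.70711 vs apothem 0.8 → ∉ W
#3 (0, -1, -1, -1): internal (0.00000, -0.41421); octagon support 0.41421 vs apothem 0.8 → ∈ W
#4 (1, 0, 0, 1): internal (1.70711, 0.70711); octagon support 1.70711 vs apothem 0.8 → ∉ W
#5 (-2, -3, 1, 0): internal (0.12132, -3.12132); octagon support 3.12132 vs apothem 0.8 → ∉ W
#6 (1, 1, -1, 0): internal (0.29289, 1.70711); octagon support 1.70711 vs apothem 0.8 → ∉ W
#7 (-1, 1, -1, -1): internal (-2.41421, 1.00000); octagon support 2.41421 vs apothem 0.8 → ∉ W
#8 (0, 0, -1, 1): internal (0.70711, 1.70711); octagon support 1.70711 vs apothem 0.8 → ∉ W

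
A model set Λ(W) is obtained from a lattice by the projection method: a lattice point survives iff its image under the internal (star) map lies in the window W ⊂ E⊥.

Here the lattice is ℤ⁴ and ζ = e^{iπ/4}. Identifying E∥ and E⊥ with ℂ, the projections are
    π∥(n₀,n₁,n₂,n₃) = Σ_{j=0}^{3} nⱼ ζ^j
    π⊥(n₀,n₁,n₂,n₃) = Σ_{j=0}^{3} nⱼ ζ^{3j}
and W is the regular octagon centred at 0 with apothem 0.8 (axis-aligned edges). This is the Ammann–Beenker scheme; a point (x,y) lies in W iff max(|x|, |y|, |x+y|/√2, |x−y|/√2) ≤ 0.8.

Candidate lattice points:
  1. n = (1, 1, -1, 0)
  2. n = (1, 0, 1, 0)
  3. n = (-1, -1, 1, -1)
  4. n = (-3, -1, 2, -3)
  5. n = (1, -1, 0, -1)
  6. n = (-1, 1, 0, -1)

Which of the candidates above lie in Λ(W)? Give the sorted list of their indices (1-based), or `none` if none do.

π⊥(n) = n₀ + n₁ζ³ + n₂ζ⁶ + n₃ζ⁹ where ζ = e^{iπ/4}.
candidate 1: n = (1, 1, -1, 0) → π⊥ ≈ (+0.2929, +1.7071); max(|x|,|y|,|x±y|/√2) = 1.7071 > 0.8 ⇒ ∉ W
candidate 2: n = (1, 0, 1, 0) → π⊥ ≈ (+1.0000, -1.0000); max(|x|,|y|,|x±y|/√2) = 1.4142 > 0.8 ⇒ ∉ W
candidate 3: n = (-1, -1, 1, -1) → π⊥ ≈ (-1.0000, -2.4142); max(|x|,|y|,|x±y|/√2) = 2.4142 > 0.8 ⇒ ∉ W
candidate 4: n = (-3, -1, 2, -3) → π⊥ ≈ (-4.4142, -4.8284); max(|x|,|y|,|x±y|/√2) = 6.5355 > 0.8 ⇒ ∉ W
candidate 5: n = (1, -1, 0, -1) → π⊥ ≈ (+1.0000, -1.4142); max(|x|,|y|,|x±y|/√2) = 1.7071 > 0.8 ⇒ ∉ W
candidate 6: n = (-1, 1, 0, -1) → π⊥ ≈ (-2.4142, +0.0000); max(|x|,|y|,|x±y|/√2) = 2.4142 > 0.8 ⇒ ∉ W

none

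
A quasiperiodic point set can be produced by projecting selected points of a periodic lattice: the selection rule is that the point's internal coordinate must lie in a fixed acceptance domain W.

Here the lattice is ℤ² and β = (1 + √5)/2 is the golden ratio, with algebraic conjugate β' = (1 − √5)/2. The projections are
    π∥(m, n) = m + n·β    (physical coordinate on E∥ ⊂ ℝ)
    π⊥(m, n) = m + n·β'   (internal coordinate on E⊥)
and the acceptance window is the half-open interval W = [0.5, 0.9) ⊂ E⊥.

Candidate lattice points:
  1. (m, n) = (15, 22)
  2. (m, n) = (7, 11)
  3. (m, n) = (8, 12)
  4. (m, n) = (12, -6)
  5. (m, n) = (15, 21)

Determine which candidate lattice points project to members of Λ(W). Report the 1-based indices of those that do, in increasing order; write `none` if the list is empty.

3

Numerically β ≈ 1.618034 and β' = −1/β ≈ -0.618034.
candidate 1: (m,n)=(15,22) → π∥ = 15+22·β ≈ 50.596748, π⊥ = 15+22·β' ≈ 1.403252 ∉ [0.5, 0.9) ⇒ out
candidate 2: (m,n)=(7,11) → π∥ = 7+11·β ≈ 24.798374, π⊥ = 7+11·β' ≈ 0.201626 ∉ [0.5, 0.9) ⇒ out
candidate 3: (m,n)=(8,12) → π∥ = 8+12·β ≈ 27.416408, π⊥ = 8+12·β' ≈ 0.583592 ∈ [0.5, 0.9) ⇒ IN Λ
candidate 4: (m,n)=(12,-6) → π∥ = 12-6·β ≈ 2.291796, π⊥ = 12-6·β' ≈ 15.708204 ∉ [0.5, 0.9) ⇒ out
candidate 5: (m,n)=(15,21) → π∥ = 15+21·β ≈ 48.978714, π⊥ = 15+21·β' ≈ 2.021286 ∉ [0.5, 0.9) ⇒ out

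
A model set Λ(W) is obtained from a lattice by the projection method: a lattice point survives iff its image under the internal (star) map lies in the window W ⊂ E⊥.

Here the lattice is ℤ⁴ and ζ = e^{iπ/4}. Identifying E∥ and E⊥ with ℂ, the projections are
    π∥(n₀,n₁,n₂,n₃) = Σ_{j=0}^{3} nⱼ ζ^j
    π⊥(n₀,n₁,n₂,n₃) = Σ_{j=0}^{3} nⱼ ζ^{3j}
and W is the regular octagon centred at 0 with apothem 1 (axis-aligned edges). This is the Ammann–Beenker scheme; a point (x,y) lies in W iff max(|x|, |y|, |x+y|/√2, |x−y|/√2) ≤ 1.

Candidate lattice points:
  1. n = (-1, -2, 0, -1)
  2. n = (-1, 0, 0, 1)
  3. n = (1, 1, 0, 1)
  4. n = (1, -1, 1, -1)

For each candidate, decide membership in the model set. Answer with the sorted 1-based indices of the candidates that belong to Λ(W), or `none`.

With ζ = e^{iπ/4} the internal vectors are ζ^0,ζ^3,ζ^6,ζ^9.
#1 (-1, -2, 0, -1): internal (-0.2929, -2.1213); octagon support 2.1213 vs apothem 1 → ∉ W
#2 (-1, 0, 0, 1): internal (-0.2929, 0.7071); octagon support 0.7071 vs apothem 1 → ∈ W
#3 (1, 1, 0, 1): internal (1.0000, 1.4142); octagon support 1.7071 vs apothem 1 → ∉ W
#4 (1, -1, 1, -1): internal (1.0000, -2.4142); octagon support 2.4142 vs apothem 1 → ∉ W

2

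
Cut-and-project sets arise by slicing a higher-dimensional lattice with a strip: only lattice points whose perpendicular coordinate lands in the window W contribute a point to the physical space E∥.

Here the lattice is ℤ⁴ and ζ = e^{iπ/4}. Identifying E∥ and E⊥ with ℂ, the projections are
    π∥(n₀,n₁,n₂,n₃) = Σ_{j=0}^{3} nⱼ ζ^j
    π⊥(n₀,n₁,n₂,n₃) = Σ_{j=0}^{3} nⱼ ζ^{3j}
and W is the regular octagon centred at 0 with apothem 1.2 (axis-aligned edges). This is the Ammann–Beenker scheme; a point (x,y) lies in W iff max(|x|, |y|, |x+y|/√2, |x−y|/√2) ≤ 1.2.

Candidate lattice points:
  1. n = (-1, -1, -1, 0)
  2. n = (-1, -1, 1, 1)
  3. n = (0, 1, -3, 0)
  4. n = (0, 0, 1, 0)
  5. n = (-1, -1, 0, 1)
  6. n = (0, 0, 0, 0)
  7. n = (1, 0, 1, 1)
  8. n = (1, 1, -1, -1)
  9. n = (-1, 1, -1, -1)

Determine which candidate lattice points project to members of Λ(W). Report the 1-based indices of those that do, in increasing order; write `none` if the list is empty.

1, 2, 4, 5, 6, 8

Internal map: ζ^{3j} for j=0..3 gives (1,0), (−√2/2,√2/2), (0,−1), (√2/2,√2/2).
#1 (-1, -1, -1, 0): internal (-0.2929, 0.2929); octagon support 0.4142 vs apothem 1.2 → ∈ W
#2 (-1, -1, 1, 1): internal (0.4142, -1.0000); octagon support 1.0000 vs apothem 1.2 → ∈ W
#3 (0, 1, -3, 0): internal (-0.7071, 3.7071); octagon support 3.7071 vs apothem 1.2 → ∉ W
#4 (0, 0, 1, 0): internal (0.0000, -1.0000); octagon support 1.0000 vs apothem 1.2 → ∈ W
#5 (-1, -1, 0, 1): internal (0.4142, 0.0000); octagon support 0.4142 vs apothem 1.2 → ∈ W
#6 (0, 0, 0, 0): internal (0.0000, 0.0000); octagon support 0.0000 vs apothem 1.2 → ∈ W
#7 (1, 0, 1, 1): internal (1.7071, -0.2929); octagon support 1.7071 vs apothem 1.2 → ∉ W
#8 (1, 1, -1, -1): internal (-0.4142, 1.0000); octagon support 1.0000 vs apothem 1.2 → ∈ W
#9 (-1, 1, -1, -1): internal (-2.4142, 1.0000); octagon support 2.4142 vs apothem 1.2 → ∉ W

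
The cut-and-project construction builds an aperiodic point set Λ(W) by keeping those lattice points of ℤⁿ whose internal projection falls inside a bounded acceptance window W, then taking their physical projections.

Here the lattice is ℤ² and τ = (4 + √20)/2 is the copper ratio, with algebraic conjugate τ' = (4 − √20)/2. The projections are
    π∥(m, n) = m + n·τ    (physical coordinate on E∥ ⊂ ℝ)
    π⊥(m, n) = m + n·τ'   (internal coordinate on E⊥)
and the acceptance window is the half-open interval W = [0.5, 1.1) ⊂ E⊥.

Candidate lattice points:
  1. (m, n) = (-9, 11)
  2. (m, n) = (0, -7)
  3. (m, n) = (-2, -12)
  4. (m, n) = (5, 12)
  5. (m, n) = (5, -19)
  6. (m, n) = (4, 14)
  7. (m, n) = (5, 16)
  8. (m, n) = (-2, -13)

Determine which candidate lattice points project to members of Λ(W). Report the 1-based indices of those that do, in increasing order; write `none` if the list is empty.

3, 6, 8

Numerically τ ≈ 4.2361 and τ' = −1/τ ≈ -0.2361.
[1] lift (-9,11): star map gives -11.5967; window check 0.5 ≤ -11.5967 < 1.1 is false → out
[2] lift (0,-7): star map gives 1.6525; window check 0.5 ≤ 1.6525 < 1.1 is false → out
[3] lift (-2,-12): star map gives 0.8328; window check 0.5 ≤ 0.8328 < 1.1 is true → IN Λ
[4] lift (5,12): star map gives 2.1672; window check 0.5 ≤ 2.1672 < 1.1 is false → out
[5] lift (5,-19): star map gives 9.4853; window check 0.5 ≤ 9.4853 < 1.1 is false → out
[6] lift (4,14): star map gives 0.6950; window check 0.5 ≤ 0.6950 < 1.1 is true → IN Λ
[7] lift (5,16): star map gives 1.2229; window check 0.5 ≤ 1.2229 < 1.1 is false → out
[8] lift (-2,-13): star map gives 1.0689; window check 0.5 ≤ 1.0689 < 1.1 is true → IN Λ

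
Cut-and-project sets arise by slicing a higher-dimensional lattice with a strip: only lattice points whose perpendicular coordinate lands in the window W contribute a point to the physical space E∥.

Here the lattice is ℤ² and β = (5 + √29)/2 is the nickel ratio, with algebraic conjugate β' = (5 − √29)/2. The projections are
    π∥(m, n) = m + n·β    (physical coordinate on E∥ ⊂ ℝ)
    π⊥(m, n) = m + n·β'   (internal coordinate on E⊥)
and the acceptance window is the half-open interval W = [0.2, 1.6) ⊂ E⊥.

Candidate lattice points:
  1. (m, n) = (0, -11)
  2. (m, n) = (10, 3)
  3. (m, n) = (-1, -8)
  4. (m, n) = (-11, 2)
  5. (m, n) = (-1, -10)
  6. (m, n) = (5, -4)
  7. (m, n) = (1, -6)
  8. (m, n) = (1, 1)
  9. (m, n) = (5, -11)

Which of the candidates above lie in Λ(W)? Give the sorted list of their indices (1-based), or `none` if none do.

3, 5, 8

Numerically β ≈ 5.1926 and β' = −1/β ≈ -0.1926.
#1 (0,-11): internal coord 0 + (-11)·β' = +2.1184; +2.1184 ∉ [0.2, 1.6) → out
#2 (10,3): internal coord 10 + (3)·β' = +9.4223; +9.4223 ∉ [0.2, 1.6) → out
#3 (-1,-8): internal coord -1 + (-8)·β' = +0.5407; +0.5407 ∈ [0.2, 1.6) → IN Λ
#4 (-11,2): internal coord -11 + (2)·β' = -11.3852; -11.3852 ∉ [0.2, 1.6) → out
#5 (-1,-10): internal coord -1 + (-10)·β' = +0.9258; +0.9258 ∈ [0.2, 1.6) → IN Λ
#6 (5,-4): internal coord 5 + (-4)·β' = +5.7703; +5.7703 ∉ [0.2, 1.6) → out
#7 (1,-6): internal coord 1 + (-6)·β' = +2.1555; +2.1555 ∉ [0.2, 1.6) → out
#8 (1,1): internal coord 1 + (1)·β' = +0.8074; +0.8074 ∈ [0.2, 1.6) → IN Λ
#9 (5,-11): internal coord 5 + (-11)·β' = +7.1184; +7.1184 ∉ [0.2, 1.6) → out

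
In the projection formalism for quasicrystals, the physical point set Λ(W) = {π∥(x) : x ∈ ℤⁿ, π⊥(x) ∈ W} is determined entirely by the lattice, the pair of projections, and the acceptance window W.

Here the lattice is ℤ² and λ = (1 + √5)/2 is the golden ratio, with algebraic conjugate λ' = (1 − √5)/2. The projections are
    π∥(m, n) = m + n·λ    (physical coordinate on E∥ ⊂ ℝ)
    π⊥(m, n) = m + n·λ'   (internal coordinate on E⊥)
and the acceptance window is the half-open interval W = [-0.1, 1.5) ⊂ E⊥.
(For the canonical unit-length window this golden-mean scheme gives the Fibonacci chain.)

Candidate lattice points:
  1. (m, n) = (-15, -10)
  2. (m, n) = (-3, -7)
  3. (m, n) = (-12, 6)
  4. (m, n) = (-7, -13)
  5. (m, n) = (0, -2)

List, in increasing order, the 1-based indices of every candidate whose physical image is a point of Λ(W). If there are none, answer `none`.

λ' = (1−√5)/2 ≈ -0.6180.
[1] lift (-15,-10): star map gives -8.8197; window check -0.1 ≤ -8.8197 < 1.5 is false → out
[2] lift (-3,-7): star map gives 1.3262; window check -0.1 ≤ 1.3262 < 1.5 is true → IN Λ
[3] lift (-12,6): star map gives -15.7082; window check -0.1 ≤ -15.7082 < 1.5 is false → out
[4] lift (-7,-13): star map gives 1.0344; window check -0.1 ≤ 1.0344 < 1.5 is true → IN Λ
[5] lift (0,-2): star map gives 1.2361; window check -0.1 ≤ 1.2361 < 1.5 is true → IN Λ

2, 4, 5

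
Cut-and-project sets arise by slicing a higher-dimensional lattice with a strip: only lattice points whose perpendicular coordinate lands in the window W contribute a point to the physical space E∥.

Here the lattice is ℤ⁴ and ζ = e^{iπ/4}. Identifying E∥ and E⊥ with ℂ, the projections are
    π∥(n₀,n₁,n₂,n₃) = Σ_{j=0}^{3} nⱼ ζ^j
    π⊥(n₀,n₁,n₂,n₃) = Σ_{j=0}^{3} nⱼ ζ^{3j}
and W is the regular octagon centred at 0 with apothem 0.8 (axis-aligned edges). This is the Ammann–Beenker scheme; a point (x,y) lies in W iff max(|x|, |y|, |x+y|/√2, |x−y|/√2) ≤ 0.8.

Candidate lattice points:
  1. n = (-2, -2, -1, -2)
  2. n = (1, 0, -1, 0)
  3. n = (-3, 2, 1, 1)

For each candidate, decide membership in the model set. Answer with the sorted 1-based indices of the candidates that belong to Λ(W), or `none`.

Internal map: ζ^{3j} for j=0..3 gives (1,0), (−√2/2,√2/2), (0,−1), (√2/2,√2/2).
#1 (-2, -2, -1, -2): internal (-2.00000, -1.82843); octagon support 2.70711 vs apothem 0.8 → ∉ W
#2 (1, 0, -1, 0): internal (1.00000, 1.00000); octagon support 1.41421 vs apothem 0.8 → ∉ W
#3 (-3, 2, 1, 1): internal (-3.70711, 1.12132); octagon support 3.70711 vs apothem 0.8 → ∉ W

none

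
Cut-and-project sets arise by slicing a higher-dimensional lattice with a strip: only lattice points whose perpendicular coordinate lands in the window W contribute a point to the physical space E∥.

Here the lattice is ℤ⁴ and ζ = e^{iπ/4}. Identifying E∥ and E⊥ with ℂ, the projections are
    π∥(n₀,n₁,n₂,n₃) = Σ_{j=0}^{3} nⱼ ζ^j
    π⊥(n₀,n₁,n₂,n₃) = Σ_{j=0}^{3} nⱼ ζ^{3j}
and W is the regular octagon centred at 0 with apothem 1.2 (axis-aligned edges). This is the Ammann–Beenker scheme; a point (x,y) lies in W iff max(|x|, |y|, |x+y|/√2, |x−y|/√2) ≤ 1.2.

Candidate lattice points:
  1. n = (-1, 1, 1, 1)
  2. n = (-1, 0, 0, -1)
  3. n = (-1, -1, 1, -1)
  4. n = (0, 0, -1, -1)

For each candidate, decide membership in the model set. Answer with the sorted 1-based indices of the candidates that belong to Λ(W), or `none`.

Internal map: ζ^{3j} for j=0..3 gives (1,0), (−√2/2,√2/2), (0,−1), (√2/2,√2/2).
#1 (-1, 1, 1, 1): internal (-1.0000, 0.4142); octagon support 1.0000 vs apothem 1.2 → ∈ W
#2 (-1, 0, 0, -1): internal (-1.7071, -0.7071); octagon support 1.7071 vs apothem 1.2 → ∉ W
#3 (-1, -1, 1, -1): internal (-1.0000, -2.4142); octagon support 2.4142 vs apothem 1.2 → ∉ W
#4 (0, 0, -1, -1): internal (-0.7071, 0.2929); octagon support 0.7071 vs apothem 1.2 → ∈ W

1, 4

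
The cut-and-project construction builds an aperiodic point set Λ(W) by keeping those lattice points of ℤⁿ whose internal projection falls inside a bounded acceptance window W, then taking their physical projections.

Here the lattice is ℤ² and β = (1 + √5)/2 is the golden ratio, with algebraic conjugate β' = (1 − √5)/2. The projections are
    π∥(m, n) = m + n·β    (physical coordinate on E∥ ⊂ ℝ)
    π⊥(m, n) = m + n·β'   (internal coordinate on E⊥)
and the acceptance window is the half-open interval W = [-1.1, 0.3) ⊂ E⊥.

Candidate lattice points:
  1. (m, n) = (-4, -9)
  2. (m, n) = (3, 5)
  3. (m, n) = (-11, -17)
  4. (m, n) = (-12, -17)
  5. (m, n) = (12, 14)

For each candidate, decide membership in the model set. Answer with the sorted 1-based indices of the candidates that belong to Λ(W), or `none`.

2, 3

β' = (1−√5)/2 ≈ -0.6180.
candidate 1: (m,n)=(-4,-9) → π∥ = -4-9·β ≈ -18.5623, π⊥ = -4-9·β' ≈ 1.5623 ∉ [-1.1, 0.3) ⇒ out
candidate 2: (m,n)=(3,5) → π∥ = 3+5·β ≈ 11.0902, π⊥ = 3+5·β' ≈ -0.0902 ∈ [-1.1, 0.3) ⇒ IN Λ
candidate 3: (m,n)=(-11,-17) → π∥ = -11-17·β ≈ -38.5066, π⊥ = -11-17·β' ≈ -0.4934 ∈ [-1.1, 0.3) ⇒ IN Λ
candidate 4: (m,n)=(-12,-17) → π∥ = -12-17·β ≈ -39.5066, π⊥ = -12-17·β' ≈ -1.4934 ∉ [-1.1, 0.3) ⇒ out
candidate 5: (m,n)=(12,14) → π∥ = 12+14·β ≈ 34.6525, π⊥ = 12+14·β' ≈ 3.3475 ∉ [-1.1, 0.3) ⇒ out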